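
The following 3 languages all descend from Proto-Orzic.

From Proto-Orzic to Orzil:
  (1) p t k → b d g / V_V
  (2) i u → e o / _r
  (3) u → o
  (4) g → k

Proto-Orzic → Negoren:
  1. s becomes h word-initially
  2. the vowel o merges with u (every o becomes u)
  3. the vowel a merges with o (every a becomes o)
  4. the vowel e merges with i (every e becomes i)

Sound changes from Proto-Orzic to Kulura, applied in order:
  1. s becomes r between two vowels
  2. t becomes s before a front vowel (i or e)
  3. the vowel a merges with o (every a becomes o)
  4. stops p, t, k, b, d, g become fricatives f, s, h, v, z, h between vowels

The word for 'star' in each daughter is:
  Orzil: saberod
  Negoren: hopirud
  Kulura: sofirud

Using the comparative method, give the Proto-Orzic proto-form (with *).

*sapirud

Position 4: Orzil has e, Negoren has i, Kulura has i. Kulura preserves i here (none of its changes turn any other segment into i), so the proto-segment is *i.
Position 1: Orzil has s, Negoren has h, Kulura has s. Orzil preserves s here (none of its changes turn any other segment into s), so the proto-segment is *s.
This points to *sapirud. Verify forward in each daughter:
Orzil: *sapirud
  sapirud → sabirud   [intervocalic voicing]
  sabirud → saberud   [pre-rhotic lowering]
  saberud → saberod   [vowel merger]
  saberod (rule 4 does not apply)
  giving Orzil saberod.
Negoren: *sapirud > hapirud > hopirud  (by debuccalisation, vowel merger)
Kulura: *sapirud > sopirud > sofirud  (by vowel merger, intervocalic lenition)
*sapirud is the unique common source.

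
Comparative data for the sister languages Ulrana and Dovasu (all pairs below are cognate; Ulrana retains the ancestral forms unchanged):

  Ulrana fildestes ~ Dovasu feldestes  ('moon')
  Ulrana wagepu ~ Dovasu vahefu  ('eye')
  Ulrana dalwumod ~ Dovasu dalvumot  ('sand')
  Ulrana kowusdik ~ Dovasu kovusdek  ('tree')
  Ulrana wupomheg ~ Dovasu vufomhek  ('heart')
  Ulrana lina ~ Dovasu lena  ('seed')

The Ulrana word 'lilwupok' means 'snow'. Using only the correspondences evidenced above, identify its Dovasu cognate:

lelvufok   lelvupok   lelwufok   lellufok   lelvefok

lelvufok

fildestes ~ feldestes, kowusdik ~ kovusdek — Ulrana i corresponds to Dovasu e after a consonant, before a consonant other than r, m, n, p, b, f, v.
dalwumod ~ dalvumot — Ulrana w corresponds to Dovasu v after a consonant, before a back vowel.
wupomheg ~ vufomhek — Ulrana p corresponds to Dovasu f between vowels (before a back vowel).
Applying these to Ulrana 'lilwupok':
  lilwupok → lelwupok   (i→e after a consonant, before a consonant other than r, m, n, p, b, f, v)
  lelwupok → lelvupok   (w→v after a consonant, before a back vowel)
  lelvupok → lelvufok   (p→f between vowels (before a back vowel))
So the Dovasu cognate is 'lelvufok'.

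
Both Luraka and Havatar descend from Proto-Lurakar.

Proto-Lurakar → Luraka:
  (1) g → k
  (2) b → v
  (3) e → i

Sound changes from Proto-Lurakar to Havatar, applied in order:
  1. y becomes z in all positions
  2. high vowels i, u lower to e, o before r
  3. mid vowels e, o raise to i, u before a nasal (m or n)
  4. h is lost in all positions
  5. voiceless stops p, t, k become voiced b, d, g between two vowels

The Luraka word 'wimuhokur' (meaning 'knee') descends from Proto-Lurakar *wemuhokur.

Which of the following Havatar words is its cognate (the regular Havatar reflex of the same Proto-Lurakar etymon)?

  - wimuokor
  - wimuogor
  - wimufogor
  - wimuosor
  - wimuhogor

Havatar: *wemuhokur
  wemuhokur (rule 1 does not apply)
  wemuhokur → wemuhokor   [pre-rhotic lowering]
  wemuhokor → wimuhokor   [pre-nasal raising]
  wimuhokor → wimuokor   [h-loss]
  wimuokor → wimuogor   [intervocalic voicing]
  giving Havatar wimuogor.
Only 'wimuogor' matches the regular Havatar development of *wemuhokur.

wimuogor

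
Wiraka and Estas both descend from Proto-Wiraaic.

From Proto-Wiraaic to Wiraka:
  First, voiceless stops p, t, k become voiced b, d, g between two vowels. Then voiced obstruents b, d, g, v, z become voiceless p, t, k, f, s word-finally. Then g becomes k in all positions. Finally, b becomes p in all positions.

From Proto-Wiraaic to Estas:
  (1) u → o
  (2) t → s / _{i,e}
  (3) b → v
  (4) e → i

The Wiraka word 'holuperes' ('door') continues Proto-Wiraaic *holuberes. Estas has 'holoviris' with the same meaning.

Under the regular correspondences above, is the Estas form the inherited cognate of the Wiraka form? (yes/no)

yes

Derive the expected Estas reflex of *holuberes:
Estas: start from *holuberes.
  rule 1 (vowel merger): holuberes → holoberes
  rule 2: no change — holoberes
  rule 3 (unconditioned shift): holoberes → holoveres
  rule 4 (vowel merger): holoveres → holoviris
  ⇒ Estas holoviris
Estas 'holoviris' matches the regular reflex exactly, so the pair is cognate.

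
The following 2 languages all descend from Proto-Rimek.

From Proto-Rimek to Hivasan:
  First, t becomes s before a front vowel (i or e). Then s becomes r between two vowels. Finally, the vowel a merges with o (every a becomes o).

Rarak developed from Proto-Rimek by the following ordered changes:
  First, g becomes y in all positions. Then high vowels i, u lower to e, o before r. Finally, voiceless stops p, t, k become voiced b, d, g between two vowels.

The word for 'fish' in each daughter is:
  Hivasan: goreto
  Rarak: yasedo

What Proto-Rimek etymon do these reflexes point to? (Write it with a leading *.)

*gaseto

Position 3: Hivasan has r, Rarak has s. Rarak preserves s here (none of its changes turn any other segment into s), so the proto-segment is *s.
Position 2: Hivasan has o, Rarak has a. Rarak preserves a here (none of its changes turn any other segment into a), so the proto-segment is *a.
Continuing position by position gives *gaseto; check it forward:
Hivasan: *gaseto
  gaseto (rule 1 does not apply)
  gaseto → gareto   [rhotacism]
  gareto → goreto   [vowel merger]
  giving Hivasan goreto.
Rarak: start from *gaseto.
  rule 1 (unconditioned shift): gaseto → yaseto
  rule 2: no change — yaseto
  rule 3 (intervocalic voicing): yaseto → yasedo
  ⇒ Rarak yasedo
No other proto-form is consistent with every reflex, so the reconstruction is *gaseto.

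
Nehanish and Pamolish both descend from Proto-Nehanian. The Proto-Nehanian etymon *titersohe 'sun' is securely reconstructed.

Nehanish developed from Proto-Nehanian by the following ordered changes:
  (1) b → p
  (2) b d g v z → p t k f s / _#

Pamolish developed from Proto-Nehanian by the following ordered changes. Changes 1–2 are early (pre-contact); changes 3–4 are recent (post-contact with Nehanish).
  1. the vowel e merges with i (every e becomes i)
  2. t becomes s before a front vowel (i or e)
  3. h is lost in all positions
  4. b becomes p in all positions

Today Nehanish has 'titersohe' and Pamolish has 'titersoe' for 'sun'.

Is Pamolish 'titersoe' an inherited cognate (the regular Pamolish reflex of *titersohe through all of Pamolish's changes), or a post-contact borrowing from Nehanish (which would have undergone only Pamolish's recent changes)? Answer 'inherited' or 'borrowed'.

borrowed

If inherited, *titersohe would pass through all of Pamolish's changes:
Pamolish: *titersohe
  titersohe → titirsohi   [vowel merger]
  titirsohi → sisirsohi   [palatalisation]
  sisirsohi → sisirsoi   [h-loss]
  sisirsoi (rule 4 does not apply)
  giving Pamolish sisirsoi.
If borrowed from Nehanish 'titersohe' after the early changes, it would undergo only the recent ones:
  rule 3 (h-loss): titersohe → titersoe
  rule 4 (unconditioned shift): no change (titersoe)
  ⇒ as a loan: titersoe
Pamolish 'titersoe' matches the loan outcome 'titersoe', not the inherited 'sisirsoi' — it skipped the early Pamolish changes, so it was borrowed from Nehanish.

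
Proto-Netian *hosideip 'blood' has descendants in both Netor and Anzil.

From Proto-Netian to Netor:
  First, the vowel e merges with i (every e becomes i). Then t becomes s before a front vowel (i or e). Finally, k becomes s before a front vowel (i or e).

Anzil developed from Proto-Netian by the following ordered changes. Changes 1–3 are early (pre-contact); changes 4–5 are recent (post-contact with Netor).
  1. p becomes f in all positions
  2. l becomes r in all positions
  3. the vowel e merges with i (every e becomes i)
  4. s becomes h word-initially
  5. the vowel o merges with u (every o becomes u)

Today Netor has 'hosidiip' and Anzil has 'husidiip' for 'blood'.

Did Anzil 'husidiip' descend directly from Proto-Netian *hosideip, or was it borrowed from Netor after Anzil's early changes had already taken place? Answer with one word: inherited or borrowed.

If inherited, *hosideip would pass through all of Anzil's changes:
Anzil: *hosideip
  hosideip → hosideif   [unconditioned shift]
  hosideif (rule 2 does not apply)
  hosideif → hosidiif   [vowel merger]
  hosidiif (rule 4 does not apply)
  hosidiif → husidiif   [vowel merger]
  giving Anzil husidiif.
If borrowed from Netor 'hosidiip' after the early changes, it would undergo only the recent ones:
  rule 4 (debuccalisation): no change (hosidiip)
  rule 5 (vowel merger): hosidiip → husidiip
  ⇒ as a loan: husidiip
Anzil 'husidiip' matches the loan outcome 'husidiip', not the inherited 'husidiif' — it skipped the early Anzil changes, so it was borrowed from Netor.

borrowed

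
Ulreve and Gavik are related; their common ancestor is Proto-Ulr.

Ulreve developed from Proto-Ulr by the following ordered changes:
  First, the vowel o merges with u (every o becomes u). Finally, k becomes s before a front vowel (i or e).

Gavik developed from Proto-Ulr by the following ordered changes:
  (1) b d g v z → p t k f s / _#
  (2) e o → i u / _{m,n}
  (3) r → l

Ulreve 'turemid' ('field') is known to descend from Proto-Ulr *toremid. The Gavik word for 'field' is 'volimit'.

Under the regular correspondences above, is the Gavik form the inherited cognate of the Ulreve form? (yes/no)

Derive the expected Gavik reflex of *toremid:
Gavik: *toremid
  toremid → toremit   [final devoicing]
  toremit → torimit   [pre-nasal raising]
  torimit → tolimit   [unconditioned shift]
  giving Gavik tolimit.
The regular Gavik reflex would be 'tolimit', but the attested form is 'volimit'. The correspondence is irregular, so they are not cognates (the Gavik form has a different source).

no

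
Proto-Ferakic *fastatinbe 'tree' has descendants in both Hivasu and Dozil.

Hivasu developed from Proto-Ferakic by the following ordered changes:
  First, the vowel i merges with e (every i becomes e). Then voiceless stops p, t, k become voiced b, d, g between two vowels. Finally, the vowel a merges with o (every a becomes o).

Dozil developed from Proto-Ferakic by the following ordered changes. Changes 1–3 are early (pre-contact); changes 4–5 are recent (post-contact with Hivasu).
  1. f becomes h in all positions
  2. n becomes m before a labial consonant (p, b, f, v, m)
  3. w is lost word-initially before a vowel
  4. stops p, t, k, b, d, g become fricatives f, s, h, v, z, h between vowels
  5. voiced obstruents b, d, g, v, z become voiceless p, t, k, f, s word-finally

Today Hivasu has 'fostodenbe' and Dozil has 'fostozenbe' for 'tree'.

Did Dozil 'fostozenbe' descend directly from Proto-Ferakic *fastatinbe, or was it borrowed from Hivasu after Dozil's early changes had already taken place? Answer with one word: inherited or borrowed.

borrowed

If inherited, *fastatinbe would pass through all of Dozil's changes:
Dozil: *fastatinbe
  fastatinbe → hastatinbe   [unconditioned shift]
  hastatinbe → hastatimbe   [nasal place assimilation]
  hastatimbe (rule 3 does not apply)
  hastatimbe → hastasimbe   [intervocalic lenition]
  hastasimbe (rule 5 does not apply)
  giving Dozil hastasimbe.
If borrowed from Hivasu 'fostodenbe' after the early changes, it would undergo only the recent ones:
  rule 4 (intervocalic lenition): fostodenbe → fostozenbe
  rule 5 (final devoicing): no change (fostozenbe)
  ⇒ as a loan: fostozenbe
Dozil 'fostozenbe' matches the loan outcome 'fostozenbe', not the inherited 'hastasimbe' — it skipped the early Dozil changes, so it was borrowed from Hivasu.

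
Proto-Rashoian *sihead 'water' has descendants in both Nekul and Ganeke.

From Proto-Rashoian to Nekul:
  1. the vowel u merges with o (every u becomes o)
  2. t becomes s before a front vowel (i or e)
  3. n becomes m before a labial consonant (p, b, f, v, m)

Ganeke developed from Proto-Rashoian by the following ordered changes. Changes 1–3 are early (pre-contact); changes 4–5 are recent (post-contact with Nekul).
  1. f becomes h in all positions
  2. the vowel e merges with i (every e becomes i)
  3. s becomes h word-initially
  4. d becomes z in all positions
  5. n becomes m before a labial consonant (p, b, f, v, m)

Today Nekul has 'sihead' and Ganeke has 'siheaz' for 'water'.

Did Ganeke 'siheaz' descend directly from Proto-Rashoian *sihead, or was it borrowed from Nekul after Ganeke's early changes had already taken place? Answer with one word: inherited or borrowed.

If inherited, *sihead would pass through all of Ganeke's changes:
Ganeke: start from *sihead.
  rule 1: no change — sihead
  rule 2 (vowel merger): sihead → sihiad
  rule 3 (debuccalisation): sihiad → hihiad
  rule 4 (unconditioned shift): hihiad → hihiaz
  rule 5: no change — hihiaz
  ⇒ Ganeke hihiaz
If borrowed from Nekul 'sihead' after the early changes, it would undergo only the recent ones:
  rule 4 (unconditioned shift): sihead → siheaz
  rule 5 (nasal place assimilation): no change (siheaz)
  ⇒ as a loan: siheaz
Ganeke 'siheaz' matches the loan outcome 'siheaz', not the inherited 'hihiaz' — it skipped the early Ganeke changes, so it was borrowed from Nekul.

borrowed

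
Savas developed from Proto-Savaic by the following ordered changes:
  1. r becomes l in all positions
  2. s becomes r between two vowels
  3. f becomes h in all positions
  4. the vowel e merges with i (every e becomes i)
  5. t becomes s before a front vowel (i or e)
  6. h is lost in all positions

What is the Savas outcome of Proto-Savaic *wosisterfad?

worissilad

Savas: *wosisterfad > wosistelfad > woristelfad > woristelhad > woristilhad > worissilhad > worissilad  (by unconditioned shift, rhotacism, unconditioned shift, vowel merger, palatalisation, h-loss)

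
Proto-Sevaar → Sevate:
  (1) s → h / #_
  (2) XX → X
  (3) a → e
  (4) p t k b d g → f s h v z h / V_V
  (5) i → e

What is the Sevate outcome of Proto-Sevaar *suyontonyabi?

huyontonyeve

Sevate: start from *suyontonyabi.
  rule 1 (debuccalisation): suyontonyabi → huyontonyabi
  rule 2: no change — huyontonyabi
  rule 3 (vowel merger): huyontonyabi → huyontonyebi
  rule 4 (intervocalic lenition): huyontonyebi → huyontonyevi
  rule 5 (vowel merger): huyontonyevi → huyontonyeve
  ⇒ Sevate huyontonyeve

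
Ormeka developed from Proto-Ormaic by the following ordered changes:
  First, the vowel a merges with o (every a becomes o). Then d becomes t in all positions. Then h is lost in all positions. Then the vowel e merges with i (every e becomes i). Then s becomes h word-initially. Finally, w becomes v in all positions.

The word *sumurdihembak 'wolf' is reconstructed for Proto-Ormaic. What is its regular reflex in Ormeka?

Ormeka: start from *sumurdihembak.
  rule 1 (vowel merger): sumurdihembak → sumurdihembok
  rule 2 (unconditioned shift): sumurdihembok → sumurtihembok
  rule 3 (h-loss): sumurtihembok → sumurtiembok
  rule 4 (vowel merger): sumurtiembok → sumurtiimbok
  rule 5 (debuccalisation): sumurtiimbok → humurtiimbok
  rule 6: no change — humurtiimbok
  ⇒ Ormeka humurtiimbok

humurtiimbok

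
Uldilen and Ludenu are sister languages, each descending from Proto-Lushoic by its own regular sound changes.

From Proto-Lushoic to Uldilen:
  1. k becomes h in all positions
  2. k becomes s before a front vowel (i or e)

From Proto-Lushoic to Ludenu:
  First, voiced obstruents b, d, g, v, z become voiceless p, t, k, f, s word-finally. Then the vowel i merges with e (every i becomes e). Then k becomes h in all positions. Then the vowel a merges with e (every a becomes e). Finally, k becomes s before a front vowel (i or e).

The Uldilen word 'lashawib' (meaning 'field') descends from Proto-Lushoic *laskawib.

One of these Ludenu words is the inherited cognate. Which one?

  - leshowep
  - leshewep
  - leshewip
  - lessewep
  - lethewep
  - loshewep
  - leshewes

leshewep

Ludenu: *laskawib > laskawip > laskawep > lashawep > leshewep  (by final devoicing, vowel merger, unconditioned shift, vowel merger)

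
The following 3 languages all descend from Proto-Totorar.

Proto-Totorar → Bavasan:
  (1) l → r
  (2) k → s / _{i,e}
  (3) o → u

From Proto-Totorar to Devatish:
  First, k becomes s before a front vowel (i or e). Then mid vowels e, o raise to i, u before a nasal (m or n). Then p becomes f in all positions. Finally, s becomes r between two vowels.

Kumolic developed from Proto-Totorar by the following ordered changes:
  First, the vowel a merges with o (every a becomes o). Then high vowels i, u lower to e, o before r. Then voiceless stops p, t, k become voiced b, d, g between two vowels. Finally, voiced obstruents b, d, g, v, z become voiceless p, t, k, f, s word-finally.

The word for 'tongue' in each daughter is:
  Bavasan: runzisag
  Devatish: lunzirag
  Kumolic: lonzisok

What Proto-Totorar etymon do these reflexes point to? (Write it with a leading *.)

*lonzisag

Position 7: Bavasan has a, Devatish has a, Kumolic has o. Bavasan preserves a here (none of its changes turn any other segment into a), so the proto-segment is *a.
Position 1: Bavasan has r, Devatish has l, Kumolic has l. Devatish preserves l here (none of its changes turn any other segment into l), so the proto-segment is *l.
Continuing position by position gives *lonzisag; check it forward:
Bavasan: *lonzisag > ronzisag > runzisag  (by unconditioned shift, vowel merger)
Devatish: *lonzisag > lunzisag > lunzirag  (by pre-nasal raising, rhotacism)
Kumolic: *lonzisag > lonzisog > lonzisok  (by vowel merger, final devoicing)
No other proto-form is consistent with every reflex, so the reconstruction is *lonzisag.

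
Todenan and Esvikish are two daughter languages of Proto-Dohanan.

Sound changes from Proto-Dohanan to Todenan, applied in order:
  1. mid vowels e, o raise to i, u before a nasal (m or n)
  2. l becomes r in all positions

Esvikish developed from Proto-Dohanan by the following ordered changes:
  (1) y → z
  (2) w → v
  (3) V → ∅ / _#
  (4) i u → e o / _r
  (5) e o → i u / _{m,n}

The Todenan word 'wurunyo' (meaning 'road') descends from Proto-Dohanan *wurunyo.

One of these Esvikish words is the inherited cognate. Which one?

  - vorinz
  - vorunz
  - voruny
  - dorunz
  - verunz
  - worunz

Esvikish: *wurunyo > wurunzo > vurunzo > vurunz > vorunz  (by unconditioned shift, unconditioned shift, apocope, pre-rhotic lowering)
Only 'vorunz' matches the regular Esvikish development of *wurunyo.

vorunz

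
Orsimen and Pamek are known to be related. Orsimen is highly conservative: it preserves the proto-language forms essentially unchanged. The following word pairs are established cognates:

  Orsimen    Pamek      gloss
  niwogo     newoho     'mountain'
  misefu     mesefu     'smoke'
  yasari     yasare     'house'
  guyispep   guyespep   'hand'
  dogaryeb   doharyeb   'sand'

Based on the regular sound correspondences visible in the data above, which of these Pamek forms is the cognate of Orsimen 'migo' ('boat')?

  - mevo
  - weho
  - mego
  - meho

meho

niwogo ~ newoho, misefu ~ mesefu — Orsimen i corresponds to Pamek e after a consonant, before a consonant other than r, m, n, p, b, f, v.
niwogo ~ newoho — Orsimen g corresponds to Pamek h between vowels (before a back vowel).
Applying these to Orsimen 'migo':
  migo → mego   (i→e after a consonant, before a consonant other than r, m, n, p, b, f, v)
  mego → meho   (g→h between vowels (before a back vowel))
So the Pamek cognate is 'meho'.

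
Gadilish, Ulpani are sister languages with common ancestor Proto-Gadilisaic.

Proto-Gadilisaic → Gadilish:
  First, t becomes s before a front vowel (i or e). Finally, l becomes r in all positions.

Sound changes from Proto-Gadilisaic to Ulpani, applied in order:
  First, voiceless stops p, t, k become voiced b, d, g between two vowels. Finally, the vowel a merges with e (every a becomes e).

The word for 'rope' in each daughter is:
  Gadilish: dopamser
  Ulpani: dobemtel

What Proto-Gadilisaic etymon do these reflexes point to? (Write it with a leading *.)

Position 6: Gadilish has s, Ulpani has t. Ulpani preserves t here (none of its changes turn any other segment into t), so the proto-segment is *t.
Position 4: Gadilish has a, Ulpani has e. Gadilish preserves a here (none of its changes turn any other segment into a), so the proto-segment is *a.
Position 3: Gadilish has p, Ulpani has b. Gadilish preserves p here (none of its changes turn any other segment into p), so the proto-segment is *p.
This points to *dopamtel. Verify forward in each daughter:
Gadilish: *dopamtel > dopamsel > dopamser  (by palatalisation, unconditioned shift)
Ulpani: *dopamtel > dobamtel > dobemtel  (by intervocalic voicing, vowel merger)
*dopamtel is the unique common source.

*dopamtel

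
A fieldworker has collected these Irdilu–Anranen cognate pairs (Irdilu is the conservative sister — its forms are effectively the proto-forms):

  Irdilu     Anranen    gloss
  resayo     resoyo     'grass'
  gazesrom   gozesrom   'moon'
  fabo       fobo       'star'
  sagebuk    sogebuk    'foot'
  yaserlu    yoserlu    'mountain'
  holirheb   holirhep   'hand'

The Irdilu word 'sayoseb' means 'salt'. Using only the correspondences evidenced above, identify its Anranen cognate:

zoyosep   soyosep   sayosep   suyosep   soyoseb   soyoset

soyosep

resayo ~ resoyo, gazesrom ~ gozesrom — Irdilu a corresponds to Anranen o after a consonant, before a consonant other than r, m, n, p, b, f, v.
holirheb ~ holirhep — Irdilu b corresponds to Anranen p word-finally.
Applying these to Irdilu 'sayoseb':
  sayoseb → soyoseb   (a→o after a consonant, before a consonant other than r, m, n, p, b, f, v)
  soyoseb → soyosep   (b→p word-finally)
So the Anranen cognate is 'soyosep'.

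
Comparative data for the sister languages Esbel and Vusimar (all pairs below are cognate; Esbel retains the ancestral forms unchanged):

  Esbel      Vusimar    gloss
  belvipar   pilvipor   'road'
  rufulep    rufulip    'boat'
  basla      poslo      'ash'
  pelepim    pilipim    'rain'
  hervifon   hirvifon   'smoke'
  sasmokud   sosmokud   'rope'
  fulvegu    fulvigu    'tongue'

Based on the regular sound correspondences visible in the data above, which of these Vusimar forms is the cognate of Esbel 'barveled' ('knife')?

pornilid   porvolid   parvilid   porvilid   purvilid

porvilid

basla ~ poslo — Esbel b corresponds to Vusimar p word-initially before a back vowel.
belvipar ~ pilvipor — Esbel a corresponds to Vusimar o after a consonant, before r.
belvipar ~ pilvipor, pelepim ~ pilipim — Esbel e corresponds to Vusimar i after a consonant, before a consonant other than r, m, n, p, b, f, v.
Applying these to Esbel 'barveled':
  barveled → parveled   (b→p word-initially before a back vowel)
  parveled → porveled   (a→o after a consonant, before r)
  porveled → porviled   (e→i after a consonant, before a consonant other than r, m, n, p, b, f, v)
  porviled → porvilid   (e→i after a consonant, before a consonant other than r, m, n, p, b, f, v)
So the Vusimar cognate is 'porvilid'.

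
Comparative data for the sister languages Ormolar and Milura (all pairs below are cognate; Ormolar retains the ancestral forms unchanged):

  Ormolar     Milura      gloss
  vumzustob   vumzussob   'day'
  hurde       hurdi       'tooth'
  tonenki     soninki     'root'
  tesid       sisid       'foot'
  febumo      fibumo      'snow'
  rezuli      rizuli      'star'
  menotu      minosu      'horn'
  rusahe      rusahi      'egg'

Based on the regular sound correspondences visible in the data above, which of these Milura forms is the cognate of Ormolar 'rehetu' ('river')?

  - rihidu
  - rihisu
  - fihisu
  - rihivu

rihisu

tesid ~ sisid, rezuli ~ rizuli — Ormolar e corresponds to Milura i after a consonant, before a consonant other than r, m, n, p, b, f, v.
menotu ~ minosu — Ormolar t corresponds to Milura s between vowels (before a back vowel).
Applying these to Ormolar 'rehetu':
  rehetu → rihetu   (e→i after a consonant, before a consonant other than r, m, n, p, b, f, v)
  rihetu → rihitu   (e→i after a consonant, before a consonant other than r, m, n, p, b, f, v)
  rihitu → rihisu   (t→s between vowels (before a back vowel))
So the Milura cognate is 'rihisu'.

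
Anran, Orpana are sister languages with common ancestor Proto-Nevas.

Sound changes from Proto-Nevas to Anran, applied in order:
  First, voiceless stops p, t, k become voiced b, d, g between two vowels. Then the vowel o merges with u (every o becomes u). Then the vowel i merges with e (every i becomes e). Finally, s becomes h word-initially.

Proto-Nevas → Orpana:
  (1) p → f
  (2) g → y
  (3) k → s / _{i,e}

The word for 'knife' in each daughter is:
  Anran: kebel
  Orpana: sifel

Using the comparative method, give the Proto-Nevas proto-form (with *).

Position 1: Anran has k, Orpana has s. Anran preserves k here (none of its changes turn any other segment into k), so the proto-segment is *k.
Position 2: Anran has e, Orpana has i. Orpana preserves i here (none of its changes turn any other segment into i), so the proto-segment is *i.
This points to *kipel. Verify forward in each daughter:
Anran: *kipel
  kipel → kibel   [intervocalic voicing]
  kibel (rule 2 does not apply)
  kibel → kebel   [vowel merger]
  kebel (rule 4 does not apply)
  giving Anran kebel.
Orpana: start from *kipel.
  rule 1 (unconditioned shift): kipel → kifel
  rule 2: no change — kifel
  rule 3 (palatalisation): kifel → sifel
  ⇒ Orpana sifel
*kipel is the unique common source.

*kipel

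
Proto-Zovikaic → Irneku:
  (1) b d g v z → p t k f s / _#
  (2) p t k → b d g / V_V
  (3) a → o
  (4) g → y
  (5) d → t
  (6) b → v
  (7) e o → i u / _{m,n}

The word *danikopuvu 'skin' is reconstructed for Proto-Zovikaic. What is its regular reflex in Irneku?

tuniyovuvu

Irneku: *danikopuvu > danigobuvu > donigobuvu > doniyobuvu > toniyobuvu > toniyovuvu > tuniyovuvu  (by intervocalic voicing, vowel merger, unconditioned shift, unconditioned shift, unconditioned shift, pre-nasal raising)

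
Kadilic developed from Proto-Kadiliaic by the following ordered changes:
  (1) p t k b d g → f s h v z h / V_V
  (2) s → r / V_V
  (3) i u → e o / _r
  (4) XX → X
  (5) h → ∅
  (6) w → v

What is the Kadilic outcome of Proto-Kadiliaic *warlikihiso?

varliiero

Kadilic: *warlikihiso
  warlikihiso → warlihihiso   [intervocalic lenition]
  warlihihiso → warlihihiro   [rhotacism]
  warlihihiro → warlihihero   [pre-rhotic lowering]
  warlihihero (rule 4 does not apply)
  warlihihero → warliiero   [h-loss]
  warliiero → varliiero   [unconditioned shift]
  giving Kadilic varliiero.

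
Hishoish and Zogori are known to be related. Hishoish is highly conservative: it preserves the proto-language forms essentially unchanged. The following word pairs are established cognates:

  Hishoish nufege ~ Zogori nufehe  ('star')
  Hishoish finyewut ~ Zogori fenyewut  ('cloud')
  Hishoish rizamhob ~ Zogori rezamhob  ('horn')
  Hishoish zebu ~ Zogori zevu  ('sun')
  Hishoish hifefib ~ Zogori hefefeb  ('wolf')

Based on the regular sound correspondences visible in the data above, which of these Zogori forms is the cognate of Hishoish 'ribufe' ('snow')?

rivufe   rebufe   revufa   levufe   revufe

revufe

hifefib ~ hefefeb — Hishoish i corresponds to Zogori e after a consonant, before a labial obstruent.
zebu ~ zevu — Hishoish b corresponds to Zogori v between vowels (before a back vowel).
Applying these to Hishoish 'ribufe':
  ribufe → rebufe   (i→e after a consonant, before a labial obstruent)
  rebufe → revufe   (b→v between vowels (before a back vowel))
So the Zogori cognate is 'revufe'.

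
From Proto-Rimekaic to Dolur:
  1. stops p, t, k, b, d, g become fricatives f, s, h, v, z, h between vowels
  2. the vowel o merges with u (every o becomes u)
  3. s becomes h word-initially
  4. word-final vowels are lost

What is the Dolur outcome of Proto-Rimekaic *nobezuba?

Dolur: *nobezuba
  nobezuba → novezuva   [intervocalic lenition]
  novezuva → nuvezuva   [vowel merger]
  nuvezuva (rule 3 does not apply)
  nuvezuva → nuvezuv   [apocope]
  giving Dolur nuvezuv.

nuvezuv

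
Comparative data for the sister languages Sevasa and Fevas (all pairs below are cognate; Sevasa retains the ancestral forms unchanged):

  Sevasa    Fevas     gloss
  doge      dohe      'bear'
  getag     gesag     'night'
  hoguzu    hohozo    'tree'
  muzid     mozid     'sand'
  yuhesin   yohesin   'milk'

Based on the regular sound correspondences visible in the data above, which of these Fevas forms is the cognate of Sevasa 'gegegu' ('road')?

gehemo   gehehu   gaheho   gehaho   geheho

geheho

doge ~ dohe — Sevasa g corresponds to Fevas h between vowels (before a front vowel).
hoguzu ~ hohozo — Sevasa g corresponds to Fevas h between vowels (before a back vowel).
hoguzu ~ hohozo — Sevasa u corresponds to Fevas o word-finally.
Applying these to Sevasa 'gegegu':
  gegegu → gehegu   (g→h between vowels (before a front vowel))
  gehegu → gehehu   (g→h between vowels (before a back vowel))
  gehehu → geheho   (u→o word-finally)
So the Fevas cognate is 'geheho'.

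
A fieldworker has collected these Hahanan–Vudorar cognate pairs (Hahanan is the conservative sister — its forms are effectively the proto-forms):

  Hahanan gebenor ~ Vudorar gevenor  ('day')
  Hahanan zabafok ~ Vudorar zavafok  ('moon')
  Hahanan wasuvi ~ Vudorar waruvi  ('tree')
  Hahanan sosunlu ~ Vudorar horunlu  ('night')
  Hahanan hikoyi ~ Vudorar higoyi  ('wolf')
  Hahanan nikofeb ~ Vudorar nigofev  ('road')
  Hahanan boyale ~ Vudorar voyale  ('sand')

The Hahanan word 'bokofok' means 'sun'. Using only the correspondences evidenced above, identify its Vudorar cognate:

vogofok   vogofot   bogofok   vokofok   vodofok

boyale ~ voyale — Hahanan b corresponds to Vudorar v word-initially before a back vowel.
hikoyi ~ higoyi, nikofeb ~ nigofev — Hahanan k corresponds to Vudorar g between vowels (before a back vowel).
Applying these to Hahanan 'bokofok':
  bokofok → vokofok   (b→v word-initially before a back vowel)
  vokofok → vogofok   (k→g between vowels (before a back vowel))
So the Vudorar cognate is 'vogofok'.

vogofok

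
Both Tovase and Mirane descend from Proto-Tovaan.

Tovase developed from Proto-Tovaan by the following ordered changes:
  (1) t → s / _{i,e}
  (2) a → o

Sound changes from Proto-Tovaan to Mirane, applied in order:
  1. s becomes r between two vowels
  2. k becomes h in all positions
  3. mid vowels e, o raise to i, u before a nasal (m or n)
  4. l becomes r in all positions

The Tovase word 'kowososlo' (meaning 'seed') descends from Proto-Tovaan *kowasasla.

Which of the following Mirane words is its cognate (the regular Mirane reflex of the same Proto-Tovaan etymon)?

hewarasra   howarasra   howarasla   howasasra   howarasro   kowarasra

howarasra

Mirane: *kowasasla
  kowasasla → kowarasla   [rhotacism]
  kowarasla → howarasla   [unconditioned shift]
  howarasla (rule 3 does not apply)
  howarasla → howarasra   [unconditioned shift]
  giving Mirane howarasra.
Only 'howarasra' matches the regular Mirane development of *kowasasla.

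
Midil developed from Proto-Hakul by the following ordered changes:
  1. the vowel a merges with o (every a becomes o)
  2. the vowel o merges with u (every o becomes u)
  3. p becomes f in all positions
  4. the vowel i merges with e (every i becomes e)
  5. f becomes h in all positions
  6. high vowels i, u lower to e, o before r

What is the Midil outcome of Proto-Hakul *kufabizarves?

Midil: *kufabizarves > kufobizorves > kufubizurves > kufubezurves > kuhubezurves > kuhubezorves  (by vowel merger, vowel merger, vowel merger, unconditioned shift, pre-rhotic lowering)

kuhubezorves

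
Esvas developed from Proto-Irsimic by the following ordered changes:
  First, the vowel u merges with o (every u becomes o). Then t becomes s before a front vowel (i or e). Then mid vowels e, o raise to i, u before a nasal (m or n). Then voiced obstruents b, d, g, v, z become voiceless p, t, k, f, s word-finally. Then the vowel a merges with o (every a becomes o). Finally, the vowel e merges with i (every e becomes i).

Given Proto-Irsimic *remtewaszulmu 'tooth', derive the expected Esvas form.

rimsiwoszolmo

Esvas: *remtewaszulmu
  remtewaszulmu → remtewaszolmo   [vowel merger]
  remtewaszolmo → remsewaszolmo   [palatalisation]
  remsewaszolmo → rimsewaszolmo   [pre-nasal raising]
  rimsewaszolmo (rule 4 does not apply)
  rimsewaszolmo → rimsewoszolmo   [vowel merger]
  rimsewoszolmo → rimsiwoszolmo   [vowel merger]
  giving Esvas rimsiwoszolmo.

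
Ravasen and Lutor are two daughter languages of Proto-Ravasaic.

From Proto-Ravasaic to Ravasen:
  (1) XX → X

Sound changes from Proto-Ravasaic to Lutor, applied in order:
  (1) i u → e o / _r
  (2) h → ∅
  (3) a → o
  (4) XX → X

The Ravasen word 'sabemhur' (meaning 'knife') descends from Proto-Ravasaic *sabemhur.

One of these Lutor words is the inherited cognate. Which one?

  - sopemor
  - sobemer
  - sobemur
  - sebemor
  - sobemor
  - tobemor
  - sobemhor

Lutor: *sabemhur > sabemhor > sabemor > sobemor  (by pre-rhotic lowering, h-loss, vowel merger)
Among the options, 'sobemor' alone shows every Lutor change applied in order.

sobemor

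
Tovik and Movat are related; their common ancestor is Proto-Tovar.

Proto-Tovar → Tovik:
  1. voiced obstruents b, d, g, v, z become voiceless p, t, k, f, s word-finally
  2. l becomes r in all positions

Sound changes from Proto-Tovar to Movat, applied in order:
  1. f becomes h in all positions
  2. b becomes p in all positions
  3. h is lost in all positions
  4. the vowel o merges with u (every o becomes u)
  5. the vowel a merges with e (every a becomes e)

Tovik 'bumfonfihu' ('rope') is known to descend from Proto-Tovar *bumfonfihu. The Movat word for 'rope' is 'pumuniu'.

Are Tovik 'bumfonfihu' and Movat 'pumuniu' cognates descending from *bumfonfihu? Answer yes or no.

Derive the expected Movat reflex of *bumfonfihu:
Movat: *bumfonfihu > bumhonhihu > pumhonhihu > pumoniu > pumuniu  (by unconditioned shift, unconditioned shift, h-loss, vowel merger)
Movat 'pumuniu' matches the regular reflex exactly, so the pair is cognate.

yes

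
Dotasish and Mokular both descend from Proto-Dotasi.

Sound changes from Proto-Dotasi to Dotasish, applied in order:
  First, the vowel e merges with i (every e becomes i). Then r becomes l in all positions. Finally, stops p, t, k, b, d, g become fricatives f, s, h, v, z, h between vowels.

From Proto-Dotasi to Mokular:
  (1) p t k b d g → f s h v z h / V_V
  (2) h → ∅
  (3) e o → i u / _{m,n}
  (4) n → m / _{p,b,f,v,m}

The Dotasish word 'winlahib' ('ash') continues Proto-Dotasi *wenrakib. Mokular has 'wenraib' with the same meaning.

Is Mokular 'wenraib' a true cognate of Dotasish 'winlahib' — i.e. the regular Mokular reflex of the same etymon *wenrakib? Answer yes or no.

Derive the expected Mokular reflex of *wenrakib:
Mokular: *wenrakib
  wenrakib → wenrahib   [intervocalic lenition]
  wenrahib → wenraib   [h-loss]
  wenraib → winraib   [pre-nasal raising]
  winraib (rule 4 does not apply)
  giving Mokular winraib.
The regular Mokular reflex would be 'winraib', but the attested form is 'wenraib'. The correspondence is irregular, so they are not cognates (the Mokular form has a different source).

no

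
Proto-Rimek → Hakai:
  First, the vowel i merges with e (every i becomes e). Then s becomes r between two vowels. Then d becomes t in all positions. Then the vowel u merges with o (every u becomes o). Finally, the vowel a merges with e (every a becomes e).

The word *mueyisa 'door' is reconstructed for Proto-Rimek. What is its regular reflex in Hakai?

Hakai: start from *mueyisa.
  rule 1 (vowel merger): mueyisa → mueyesa
  rule 2 (rhotacism): mueyesa → mueyera
  rule 3: no change — mueyera
  rule 4 (vowel merger): mueyera → moeyera
  rule 5 (vowel merger): moeyera → moeyere
  ⇒ Hakai moeyere

moeyere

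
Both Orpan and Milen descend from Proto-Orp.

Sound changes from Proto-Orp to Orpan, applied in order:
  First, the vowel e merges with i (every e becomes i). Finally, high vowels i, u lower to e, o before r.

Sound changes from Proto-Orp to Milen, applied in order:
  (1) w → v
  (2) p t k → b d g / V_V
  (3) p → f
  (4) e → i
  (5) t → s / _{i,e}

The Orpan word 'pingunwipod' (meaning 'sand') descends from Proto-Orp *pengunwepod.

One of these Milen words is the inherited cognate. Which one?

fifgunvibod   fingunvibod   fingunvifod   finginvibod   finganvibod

Milen: *pengunwepod
  pengunwepod → pengunvepod   [unconditioned shift]
  pengunvepod → pengunvebod   [intervocalic voicing]
  pengunvebod → fengunvebod   [unconditioned shift]
  fengunvebod → fingunvibod   [vowel merger]
  fingunvibod (rule 5 does not apply)
  giving Milen fingunvibod.
The other candidates each miss or misapply at least one Milen change.

fingunvibod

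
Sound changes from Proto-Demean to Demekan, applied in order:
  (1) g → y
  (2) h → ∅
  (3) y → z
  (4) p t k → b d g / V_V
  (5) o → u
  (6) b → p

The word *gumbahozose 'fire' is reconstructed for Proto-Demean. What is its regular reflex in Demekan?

zumpauzuse

Demekan: start from *gumbahozose.
  rule 1 (unconditioned shift): gumbahozose → yumbahozose
  rule 2 (h-loss): yumbahozose → yumbaozose
  rule 3 (unconditioned shift): yumbaozose → zumbaozose
  rule 4: no change — zumbaozose
  rule 5 (vowel merger): zumbaozose → zumbauzuse
  rule 6 (unconditioned shift): zumbauzuse → zumpauzuse
  ⇒ Demekan zumpauzuse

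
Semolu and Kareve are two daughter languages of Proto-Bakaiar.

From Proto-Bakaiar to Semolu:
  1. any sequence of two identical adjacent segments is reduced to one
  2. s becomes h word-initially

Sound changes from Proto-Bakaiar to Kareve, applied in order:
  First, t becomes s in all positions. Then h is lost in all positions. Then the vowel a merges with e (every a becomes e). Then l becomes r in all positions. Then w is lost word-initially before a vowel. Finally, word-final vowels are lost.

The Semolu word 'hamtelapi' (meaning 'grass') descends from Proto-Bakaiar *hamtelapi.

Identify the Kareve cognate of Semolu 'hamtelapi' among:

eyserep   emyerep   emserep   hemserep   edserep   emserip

Kareve: start from *hamtelapi.
  rule 1 (unconditioned shift): hamtelapi → hamselapi
  rule 2 (h-loss): hamselapi → amselapi
  rule 3 (vowel merger): amselapi → emselepi
  rule 4 (unconditioned shift): emselepi → emserepi
  rule 5: no change — emserepi
  rule 6 (apocope): emserepi → emserep
  ⇒ Kareve emserep
The other candidates each miss or misapply at least one Kareve change.

emserep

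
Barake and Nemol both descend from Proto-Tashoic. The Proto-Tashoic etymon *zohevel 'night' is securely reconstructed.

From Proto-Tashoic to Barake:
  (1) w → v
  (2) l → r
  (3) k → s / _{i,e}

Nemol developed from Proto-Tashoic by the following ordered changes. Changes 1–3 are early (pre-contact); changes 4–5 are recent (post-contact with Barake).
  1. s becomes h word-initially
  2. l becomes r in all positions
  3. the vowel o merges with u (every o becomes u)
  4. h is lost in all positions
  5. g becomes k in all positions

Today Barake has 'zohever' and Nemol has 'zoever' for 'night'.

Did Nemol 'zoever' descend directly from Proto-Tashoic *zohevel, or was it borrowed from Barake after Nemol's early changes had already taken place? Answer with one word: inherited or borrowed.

If inherited, *zohevel would pass through all of Nemol's changes:
Nemol: *zohevel > zohever > zuhever > zuever  (by unconditioned shift, vowel merger, h-loss)
If borrowed from Barake 'zohever' after the early changes, it would undergo only the recent ones:
  rule 4 (h-loss): zohever → zoever
  rule 5 (unconditioned shift): no change (zoever)
  ⇒ as a loan: zoever
Nemol 'zoever' matches the loan outcome 'zoever', not the inherited 'zuever' — it skipped the early Nemol changes, so it was borrowed from Barake.

borrowed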